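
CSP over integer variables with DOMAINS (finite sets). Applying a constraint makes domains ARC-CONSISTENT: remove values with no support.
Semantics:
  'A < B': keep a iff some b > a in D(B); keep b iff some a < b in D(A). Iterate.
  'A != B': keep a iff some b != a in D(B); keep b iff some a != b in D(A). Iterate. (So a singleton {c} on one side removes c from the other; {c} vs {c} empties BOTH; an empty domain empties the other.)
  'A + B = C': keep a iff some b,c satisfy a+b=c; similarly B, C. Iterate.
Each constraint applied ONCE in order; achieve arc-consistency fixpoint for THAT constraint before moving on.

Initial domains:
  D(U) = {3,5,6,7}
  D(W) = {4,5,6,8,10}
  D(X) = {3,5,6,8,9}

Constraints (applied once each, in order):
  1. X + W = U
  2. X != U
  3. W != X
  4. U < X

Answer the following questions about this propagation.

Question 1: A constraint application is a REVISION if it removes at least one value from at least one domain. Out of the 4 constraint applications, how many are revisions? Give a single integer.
Constraint 1 (X + W = U) on D(X)={3,5,6,8,9} D(W)={4,5,6,8,10} D(U)={3,5,6,7}: X {3,5,6,8,9}->{3}; W {4,5,6,8,10}->{4}; U {3,5,6,7}->{7} => REVISION
Constraint 2 (X != U) on D(X)={3} D(U)={7}: no change => not a revision
Constraint 3 (W != X) on D(W)={4} D(X)={3}: no change => not a revision
Constraint 4 (U < X) on D(U)={7} D(X)={3}: U {7}->{}; X {3}->{} => REVISION
Total revisions = 2

Answer: 2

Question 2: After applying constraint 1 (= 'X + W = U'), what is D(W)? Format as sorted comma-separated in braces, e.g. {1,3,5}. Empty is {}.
Constraint 1 (X + W = U) on D(X)={3,5,6,8,9} D(W)={4,5,6,8,10} D(U)={3,5,6,7}: X {3,5,6,8,9}->{3}; W {4,5,6,8,10}->{4}; U {3,5,6,7}->{7}
So after constraint 1: D(W) = {4}

Answer: {4}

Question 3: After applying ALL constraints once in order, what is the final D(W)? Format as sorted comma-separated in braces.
Answer: {4}

Derivation:
Constraint 1 (X + W = U) on D(X)={3,5,6,8,9} D(W)={4,5,6,8,10} D(U)={3,5,6,7}: X {3,5,6,8,9}->{3}; W {4,5,6,8,10}->{4}; U {3,5,6,7}->{7}
Constraint 2 (X != U) on D(X)={3} D(U)={7}: no change
Constraint 3 (W != X) on D(W)={4} D(X)={3}: no change
Constraint 4 (U < X) on D(U)={7} D(X)={3}: U {7}->{}; X {3}->{}
So after all 4 constraints: D(W) = {4}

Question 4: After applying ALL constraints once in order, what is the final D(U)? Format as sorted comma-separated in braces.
Constraint 1 (X + W = U) on D(X)={3,5,6,8,9} D(W)={4,5,6,8,10} D(U)={3,5,6,7}: X {3,5,6,8,9}->{3}; W {4,5,6,8,10}->{4}; U {3,5,6,7}->{7}
Constraint 2 (X != U) on D(X)={3} D(U)={7}: no change
Constraint 3 (W != X) on D(W)={4} D(X)={3}: no change
Constraint 4 (U < X) on D(U)={7} D(X)={3}: U {7}->{}; X {3}->{}
So after all 4 constraints: D(U) = {}

Answer: {}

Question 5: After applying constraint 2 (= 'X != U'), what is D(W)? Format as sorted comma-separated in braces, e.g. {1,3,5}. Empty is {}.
Answer: {4}

Derivation:
Constraint 1 (X + W = U) on D(X)={3,5,6,8,9} D(W)={4,5,6,8,10} D(U)={3,5,6,7}: X {3,5,6,8,9}->{3}; W {4,5,6,8,10}->{4}; U {3,5,6,7}->{7}
Constraint 2 (X != U) on D(X)={3} D(U)={7}: no change
So after constraint 2: D(W) = {4}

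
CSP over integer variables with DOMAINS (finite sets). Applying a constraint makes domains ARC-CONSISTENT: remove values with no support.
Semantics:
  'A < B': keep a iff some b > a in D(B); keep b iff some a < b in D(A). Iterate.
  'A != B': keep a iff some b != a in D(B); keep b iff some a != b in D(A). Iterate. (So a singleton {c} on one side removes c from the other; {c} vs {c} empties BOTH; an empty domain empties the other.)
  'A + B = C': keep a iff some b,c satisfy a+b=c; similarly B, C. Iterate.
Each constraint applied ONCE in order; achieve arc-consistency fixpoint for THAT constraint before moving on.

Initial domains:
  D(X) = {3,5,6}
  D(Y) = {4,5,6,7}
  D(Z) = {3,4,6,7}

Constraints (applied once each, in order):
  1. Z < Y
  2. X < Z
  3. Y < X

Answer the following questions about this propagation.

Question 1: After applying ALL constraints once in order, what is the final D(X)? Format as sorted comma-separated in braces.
Constraint 1 (Z < Y) on D(Z)={3,4,6,7} D(Y)={4,5,6,7}: Z {3,4,6,7}->{3,4,6}
Constraint 2 (X < Z) on D(X)={3,5,6} D(Z)={3,4,6}: X {3,5,6}->{3,5}; Z {3,4,6}->{4,6}
Constraint 3 (Y < X) on D(Y)={4,5,6,7} D(X)={3,5}: Y {4,5,6,7}->{4}; X {3,5}->{5}
So after all 3 constraints: D(X) = {5}

Answer: {5}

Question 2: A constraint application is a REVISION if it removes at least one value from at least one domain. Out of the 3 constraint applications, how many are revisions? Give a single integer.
Constraint 1 (Z < Y) on D(Z)={3,4,6,7} D(Y)={4,5,6,7}: Z {3,4,6,7}->{3,4,6} => REVISION
Constraint 2 (X < Z) on D(X)={3,5,6} D(Z)={3,4,6}: X {3,5,6}->{3,5}; Z {3,4,6}->{4,6} => REVISION
Constraint 3 (Y < X) on D(Y)={4,5,6,7} D(X)={3,5}: Y {4,5,6,7}->{4}; X {3,5}->{5} => REVISION
Total revisions = 3

Answer: 3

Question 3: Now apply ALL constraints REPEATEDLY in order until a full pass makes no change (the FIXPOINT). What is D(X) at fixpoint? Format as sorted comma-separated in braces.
pass 0 (initial): D(X)={3,5,6}
pass 1: X {3,5,6}->{5}; Y {4,5,6,7}->{4}; Z {3,4,6,7}->{4,6}
pass 2: X {5}->{}; Y {4}->{}; Z {4,6}->{}
pass 3: no change
Fixpoint after 3 passes: D(X) = {}

Answer: {}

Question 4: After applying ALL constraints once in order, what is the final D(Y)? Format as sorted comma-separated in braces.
Answer: {4}

Derivation:
Constraint 1 (Z < Y) on D(Z)={3,4,6,7} D(Y)={4,5,6,7}: Z {3,4,6,7}->{3,4,6}
Constraint 2 (X < Z) on D(X)={3,5,6} D(Z)={3,4,6}: X {3,5,6}->{3,5}; Z {3,4,6}->{4,6}
Constraint 3 (Y < X) on D(Y)={4,5,6,7} D(X)={3,5}: Y {4,5,6,7}->{4}; X {3,5}->{5}
So after all 3 constraints: D(Y) = {4}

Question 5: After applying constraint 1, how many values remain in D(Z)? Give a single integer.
Answer: 3

Derivation:
Constraint 1 (Z < Y) on D(Z)={3,4,6,7} D(Y)={4,5,6,7}: Z {3,4,6,7}->{3,4,6}
So after constraint 1: D(Z)={3,4,6}, size = 3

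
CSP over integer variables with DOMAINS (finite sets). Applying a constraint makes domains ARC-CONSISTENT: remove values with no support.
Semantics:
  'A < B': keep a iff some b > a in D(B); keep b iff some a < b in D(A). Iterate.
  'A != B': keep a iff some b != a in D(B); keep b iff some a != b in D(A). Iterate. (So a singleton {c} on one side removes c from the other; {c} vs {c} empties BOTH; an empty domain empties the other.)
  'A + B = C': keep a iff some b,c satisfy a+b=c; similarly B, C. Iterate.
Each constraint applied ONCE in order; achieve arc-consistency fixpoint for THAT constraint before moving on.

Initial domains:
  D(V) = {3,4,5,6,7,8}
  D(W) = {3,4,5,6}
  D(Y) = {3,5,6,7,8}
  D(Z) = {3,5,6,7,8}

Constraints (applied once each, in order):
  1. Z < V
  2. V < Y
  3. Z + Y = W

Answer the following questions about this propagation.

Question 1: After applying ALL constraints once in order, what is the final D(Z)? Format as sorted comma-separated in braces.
Constraint 1 (Z < V) on D(Z)={3,5,6,7,8} D(V)={3,4,5,6,7,8}: Z {3,5,6,7,8}->{3,5,6,7}; V {3,4,5,6,7,8}->{4,5,6,7,8}
Constraint 2 (V < Y) on D(V)={4,5,6,7,8} D(Y)={3,5,6,7,8}: V {4,5,6,7,8}->{4,5,6,7}; Y {3,5,6,7,8}->{5,6,7,8}
Constraint 3 (Z + Y = W) on D(Z)={3,5,6,7} D(Y)={5,6,7,8} D(W)={3,4,5,6}: Z {3,5,6,7}->{}; Y {5,6,7,8}->{}; W {3,4,5,6}->{}
So after all 3 constraints: D(Z) = {}

Answer: {}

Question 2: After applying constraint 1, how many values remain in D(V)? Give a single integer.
Answer: 5

Derivation:
Constraint 1 (Z < V) on D(Z)={3,5,6,7,8} D(V)={3,4,5,6,7,8}: Z {3,5,6,7,8}->{3,5,6,7}; V {3,4,5,6,7,8}->{4,5,6,7,8}
So after constraint 1: D(V)={4,5,6,7,8}, size = 5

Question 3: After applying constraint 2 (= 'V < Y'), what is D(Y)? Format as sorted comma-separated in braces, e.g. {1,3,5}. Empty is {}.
Answer: {5,6,7,8}

Derivation:
Constraint 1 (Z < V) on D(Z)={3,5,6,7,8} D(V)={3,4,5,6,7,8}: Z {3,5,6,7,8}->{3,5,6,7}; V {3,4,5,6,7,8}->{4,5,6,7,8}
Constraint 2 (V < Y) on D(V)={4,5,6,7,8} D(Y)={3,5,6,7,8}: V {4,5,6,7,8}->{4,5,6,7}; Y {3,5,6,7,8}->{5,6,7,8}
So after constraint 2: D(Y) = {5,6,7,8}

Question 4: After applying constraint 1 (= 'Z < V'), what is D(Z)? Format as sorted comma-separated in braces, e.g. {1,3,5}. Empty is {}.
Constraint 1 (Z < V) on D(Z)={3,5,6,7,8} D(V)={3,4,5,6,7,8}: Z {3,5,6,7,8}->{3,5,6,7}; V {3,4,5,6,7,8}->{4,5,6,7,8}
So after constraint 1: D(Z) = {3,5,6,7}

Answer: {3,5,6,7}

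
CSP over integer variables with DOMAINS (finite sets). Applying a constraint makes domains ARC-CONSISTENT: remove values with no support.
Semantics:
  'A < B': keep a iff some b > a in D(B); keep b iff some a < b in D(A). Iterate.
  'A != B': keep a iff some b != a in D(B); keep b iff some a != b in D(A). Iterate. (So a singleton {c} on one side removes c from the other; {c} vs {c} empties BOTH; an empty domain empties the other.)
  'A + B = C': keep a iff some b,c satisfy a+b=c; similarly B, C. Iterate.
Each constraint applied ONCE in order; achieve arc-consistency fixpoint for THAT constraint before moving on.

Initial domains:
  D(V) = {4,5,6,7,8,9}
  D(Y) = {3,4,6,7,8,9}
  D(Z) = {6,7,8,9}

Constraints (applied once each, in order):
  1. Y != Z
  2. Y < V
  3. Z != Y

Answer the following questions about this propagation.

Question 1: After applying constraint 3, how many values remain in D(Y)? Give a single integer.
Constraint 1 (Y != Z) on D(Y)={3,4,6,7,8,9} D(Z)={6,7,8,9}: no change
Constraint 2 (Y < V) on D(Y)={3,4,6,7,8,9} D(V)={4,5,6,7,8,9}: Y {3,4,6,7,8,9}->{3,4,6,7,8}
Constraint 3 (Z != Y) on D(Z)={6,7,8,9} D(Y)={3,4,6,7,8}: no change
So after constraint 3: D(Y)={3,4,6,7,8}, size = 5

Answer: 5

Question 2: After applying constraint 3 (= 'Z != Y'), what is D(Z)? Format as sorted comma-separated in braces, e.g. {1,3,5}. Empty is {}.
Constraint 1 (Y != Z) on D(Y)={3,4,6,7,8,9} D(Z)={6,7,8,9}: no change
Constraint 2 (Y < V) on D(Y)={3,4,6,7,8,9} D(V)={4,5,6,7,8,9}: Y {3,4,6,7,8,9}->{3,4,6,7,8}
Constraint 3 (Z != Y) on D(Z)={6,7,8,9} D(Y)={3,4,6,7,8}: no change
So after constraint 3: D(Z) = {6,7,8,9}

Answer: {6,7,8,9}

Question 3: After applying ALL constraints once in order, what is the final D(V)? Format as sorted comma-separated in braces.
Answer: {4,5,6,7,8,9}

Derivation:
Constraint 1 (Y != Z) on D(Y)={3,4,6,7,8,9} D(Z)={6,7,8,9}: no change
Constraint 2 (Y < V) on D(Y)={3,4,6,7,8,9} D(V)={4,5,6,7,8,9}: Y {3,4,6,7,8,9}->{3,4,6,7,8}
Constraint 3 (Z != Y) on D(Z)={6,7,8,9} D(Y)={3,4,6,7,8}: no change
So after all 3 constraints: D(V) = {4,5,6,7,8,9}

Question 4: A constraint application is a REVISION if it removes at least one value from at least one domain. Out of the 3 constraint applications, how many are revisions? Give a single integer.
Constraint 1 (Y != Z) on D(Y)={3,4,6,7,8,9} D(Z)={6,7,8,9}: no change => not a revision
Constraint 2 (Y < V) on D(Y)={3,4,6,7,8,9} D(V)={4,5,6,7,8,9}: Y {3,4,6,7,8,9}->{3,4,6,7,8} => REVISION
Constraint 3 (Z != Y) on D(Z)={6,7,8,9} D(Y)={3,4,6,7,8}: no change => not a revision
Total revisions = 1

Answer: 1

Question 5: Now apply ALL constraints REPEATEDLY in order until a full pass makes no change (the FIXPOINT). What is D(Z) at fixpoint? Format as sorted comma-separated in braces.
Answer: {6,7,8,9}

Derivation:
pass 0 (initial): D(Z)={6,7,8,9}
pass 1: Y {3,4,6,7,8,9}->{3,4,6,7,8}
pass 2: no change
Fixpoint after 2 passes: D(Z) = {6,7,8,9}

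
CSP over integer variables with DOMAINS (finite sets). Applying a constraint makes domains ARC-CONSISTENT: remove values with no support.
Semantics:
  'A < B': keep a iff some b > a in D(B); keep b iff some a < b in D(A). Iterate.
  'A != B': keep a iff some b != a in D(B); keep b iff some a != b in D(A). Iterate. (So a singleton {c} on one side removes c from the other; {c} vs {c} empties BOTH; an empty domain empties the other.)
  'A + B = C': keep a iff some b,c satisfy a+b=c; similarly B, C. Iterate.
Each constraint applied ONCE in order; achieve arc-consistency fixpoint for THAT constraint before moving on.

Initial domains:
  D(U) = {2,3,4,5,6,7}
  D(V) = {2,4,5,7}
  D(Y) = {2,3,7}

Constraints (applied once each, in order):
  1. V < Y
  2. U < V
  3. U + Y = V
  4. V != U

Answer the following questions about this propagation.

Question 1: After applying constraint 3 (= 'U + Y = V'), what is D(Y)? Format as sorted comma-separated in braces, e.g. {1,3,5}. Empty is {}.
Constraint 1 (V < Y) on D(V)={2,4,5,7} D(Y)={2,3,7}: V {2,4,5,7}->{2,4,5}; Y {2,3,7}->{3,7}
Constraint 2 (U < V) on D(U)={2,3,4,5,6,7} D(V)={2,4,5}: U {2,3,4,5,6,7}->{2,3,4}; V {2,4,5}->{4,5}
Constraint 3 (U + Y = V) on D(U)={2,3,4} D(Y)={3,7} D(V)={4,5}: U {2,3,4}->{2}; Y {3,7}->{3}; V {4,5}->{5}
So after constraint 3: D(Y) = {3}

Answer: {3}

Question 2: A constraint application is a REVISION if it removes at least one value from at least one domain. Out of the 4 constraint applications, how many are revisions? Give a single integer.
Answer: 3

Derivation:
Constraint 1 (V < Y) on D(V)={2,4,5,7} D(Y)={2,3,7}: V {2,4,5,7}->{2,4,5}; Y {2,3,7}->{3,7} => REVISION
Constraint 2 (U < V) on D(U)={2,3,4,5,6,7} D(V)={2,4,5}: U {2,3,4,5,6,7}->{2,3,4}; V {2,4,5}->{4,5} => REVISION
Constraint 3 (U + Y = V) on D(U)={2,3,4} D(Y)={3,7} D(V)={4,5}: U {2,3,4}->{2}; Y {3,7}->{3}; V {4,5}->{5} => REVISION
Constraint 4 (V != U) on D(V)={5} D(U)={2}: no change => not a revision
Total revisions = 3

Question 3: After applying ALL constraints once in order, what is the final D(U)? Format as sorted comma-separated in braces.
Answer: {2}

Derivation:
Constraint 1 (V < Y) on D(V)={2,4,5,7} D(Y)={2,3,7}: V {2,4,5,7}->{2,4,5}; Y {2,3,7}->{3,7}
Constraint 2 (U < V) on D(U)={2,3,4,5,6,7} D(V)={2,4,5}: U {2,3,4,5,6,7}->{2,3,4}; V {2,4,5}->{4,5}
Constraint 3 (U + Y = V) on D(U)={2,3,4} D(Y)={3,7} D(V)={4,5}: U {2,3,4}->{2}; Y {3,7}->{3}; V {4,5}->{5}
Constraint 4 (V != U) on D(V)={5} D(U)={2}: no change
So after all 4 constraints: D(U) = {2}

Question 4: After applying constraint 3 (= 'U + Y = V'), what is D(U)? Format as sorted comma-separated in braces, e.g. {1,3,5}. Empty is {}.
Answer: {2}

Derivation:
Constraint 1 (V < Y) on D(V)={2,4,5,7} D(Y)={2,3,7}: V {2,4,5,7}->{2,4,5}; Y {2,3,7}->{3,7}
Constraint 2 (U < V) on D(U)={2,3,4,5,6,7} D(V)={2,4,5}: U {2,3,4,5,6,7}->{2,3,4}; V {2,4,5}->{4,5}
Constraint 3 (U + Y = V) on D(U)={2,3,4} D(Y)={3,7} D(V)={4,5}: U {2,3,4}->{2}; Y {3,7}->{3}; V {4,5}->{5}
So after constraint 3: D(U) = {2}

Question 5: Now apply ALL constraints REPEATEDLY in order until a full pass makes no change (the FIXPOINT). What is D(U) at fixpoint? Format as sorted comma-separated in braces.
pass 0 (initial): D(U)={2,3,4,5,6,7}
pass 1: U {2,3,4,5,6,7}->{2}; V {2,4,5,7}->{5}; Y {2,3,7}->{3}
pass 2: U {2}->{}; V {5}->{}; Y {3}->{}
pass 3: no change
Fixpoint after 3 passes: D(U) = {}

Answer: {}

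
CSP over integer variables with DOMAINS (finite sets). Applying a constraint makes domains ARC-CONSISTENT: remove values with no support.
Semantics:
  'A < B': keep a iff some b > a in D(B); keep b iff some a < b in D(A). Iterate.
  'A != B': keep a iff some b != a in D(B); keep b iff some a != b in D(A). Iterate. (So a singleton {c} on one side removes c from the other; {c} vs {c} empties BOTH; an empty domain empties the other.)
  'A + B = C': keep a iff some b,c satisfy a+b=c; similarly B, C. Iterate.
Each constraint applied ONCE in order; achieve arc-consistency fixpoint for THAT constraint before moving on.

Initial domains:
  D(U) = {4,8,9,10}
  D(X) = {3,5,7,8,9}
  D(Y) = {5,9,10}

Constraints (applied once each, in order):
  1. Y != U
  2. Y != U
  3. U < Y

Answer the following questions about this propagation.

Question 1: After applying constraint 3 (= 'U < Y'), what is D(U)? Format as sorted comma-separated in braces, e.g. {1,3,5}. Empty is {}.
Answer: {4,8,9}

Derivation:
Constraint 1 (Y != U) on D(Y)={5,9,10} D(U)={4,8,9,10}: no change
Constraint 2 (Y != U) on D(Y)={5,9,10} D(U)={4,8,9,10}: no change
Constraint 3 (U < Y) on D(U)={4,8,9,10} D(Y)={5,9,10}: U {4,8,9,10}->{4,8,9}
So after constraint 3: D(U) = {4,8,9}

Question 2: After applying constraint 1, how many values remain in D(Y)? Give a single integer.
Answer: 3

Derivation:
Constraint 1 (Y != U) on D(Y)={5,9,10} D(U)={4,8,9,10}: no change
So after constraint 1: D(Y)={5,9,10}, size = 3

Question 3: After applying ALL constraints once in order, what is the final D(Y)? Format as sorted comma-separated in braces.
Constraint 1 (Y != U) on D(Y)={5,9,10} D(U)={4,8,9,10}: no change
Constraint 2 (Y != U) on D(Y)={5,9,10} D(U)={4,8,9,10}: no change
Constraint 3 (U < Y) on D(U)={4,8,9,10} D(Y)={5,9,10}: U {4,8,9,10}->{4,8,9}
So after all 3 constraints: D(Y) = {5,9,10}

Answer: {5,9,10}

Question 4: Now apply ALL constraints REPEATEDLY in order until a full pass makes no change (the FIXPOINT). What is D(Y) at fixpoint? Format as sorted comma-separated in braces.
pass 0 (initial): D(Y)={5,9,10}
pass 1: U {4,8,9,10}->{4,8,9}
pass 2: no change
Fixpoint after 2 passes: D(Y) = {5,9,10}

Answer: {5,9,10}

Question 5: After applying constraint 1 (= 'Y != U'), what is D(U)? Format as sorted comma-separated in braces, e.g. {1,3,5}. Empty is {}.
Answer: {4,8,9,10}

Derivation:
Constraint 1 (Y != U) on D(Y)={5,9,10} D(U)={4,8,9,10}: no change
So after constraint 1: D(U) = {4,8,9,10}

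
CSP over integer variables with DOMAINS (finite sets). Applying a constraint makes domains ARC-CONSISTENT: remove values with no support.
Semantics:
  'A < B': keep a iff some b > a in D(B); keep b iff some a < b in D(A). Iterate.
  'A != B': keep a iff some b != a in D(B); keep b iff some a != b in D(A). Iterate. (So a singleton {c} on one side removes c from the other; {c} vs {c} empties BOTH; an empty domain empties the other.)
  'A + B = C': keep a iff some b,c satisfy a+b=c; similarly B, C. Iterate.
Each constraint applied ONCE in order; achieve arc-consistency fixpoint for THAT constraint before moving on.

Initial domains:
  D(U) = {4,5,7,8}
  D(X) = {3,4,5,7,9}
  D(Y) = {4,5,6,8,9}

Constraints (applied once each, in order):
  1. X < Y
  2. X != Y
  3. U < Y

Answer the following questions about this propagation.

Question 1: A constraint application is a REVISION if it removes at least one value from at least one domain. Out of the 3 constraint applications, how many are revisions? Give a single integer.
Constraint 1 (X < Y) on D(X)={3,4,5,7,9} D(Y)={4,5,6,8,9}: X {3,4,5,7,9}->{3,4,5,7} => REVISION
Constraint 2 (X != Y) on D(X)={3,4,5,7} D(Y)={4,5,6,8,9}: no change => not a revision
Constraint 3 (U < Y) on D(U)={4,5,7,8} D(Y)={4,5,6,8,9}: Y {4,5,6,8,9}->{5,6,8,9} => REVISION
Total revisions = 2

Answer: 2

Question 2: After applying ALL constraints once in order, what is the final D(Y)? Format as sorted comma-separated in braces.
Constraint 1 (X < Y) on D(X)={3,4,5,7,9} D(Y)={4,5,6,8,9}: X {3,4,5,7,9}->{3,4,5,7}
Constraint 2 (X != Y) on D(X)={3,4,5,7} D(Y)={4,5,6,8,9}: no change
Constraint 3 (U < Y) on D(U)={4,5,7,8} D(Y)={4,5,6,8,9}: Y {4,5,6,8,9}->{5,6,8,9}
So after all 3 constraints: D(Y) = {5,6,8,9}

Answer: {5,6,8,9}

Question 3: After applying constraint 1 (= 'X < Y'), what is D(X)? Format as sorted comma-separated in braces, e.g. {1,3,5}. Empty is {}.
Constraint 1 (X < Y) on D(X)={3,4,5,7,9} D(Y)={4,5,6,8,9}: X {3,4,5,7,9}->{3,4,5,7}
So after constraint 1: D(X) = {3,4,5,7}

Answer: {3,4,5,7}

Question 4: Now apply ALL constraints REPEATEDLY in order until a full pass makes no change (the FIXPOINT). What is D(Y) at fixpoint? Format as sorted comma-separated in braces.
pass 0 (initial): D(Y)={4,5,6,8,9}
pass 1: X {3,4,5,7,9}->{3,4,5,7}; Y {4,5,6,8,9}->{5,6,8,9}
pass 2: no change
Fixpoint after 2 passes: D(Y) = {5,6,8,9}

Answer: {5,6,8,9}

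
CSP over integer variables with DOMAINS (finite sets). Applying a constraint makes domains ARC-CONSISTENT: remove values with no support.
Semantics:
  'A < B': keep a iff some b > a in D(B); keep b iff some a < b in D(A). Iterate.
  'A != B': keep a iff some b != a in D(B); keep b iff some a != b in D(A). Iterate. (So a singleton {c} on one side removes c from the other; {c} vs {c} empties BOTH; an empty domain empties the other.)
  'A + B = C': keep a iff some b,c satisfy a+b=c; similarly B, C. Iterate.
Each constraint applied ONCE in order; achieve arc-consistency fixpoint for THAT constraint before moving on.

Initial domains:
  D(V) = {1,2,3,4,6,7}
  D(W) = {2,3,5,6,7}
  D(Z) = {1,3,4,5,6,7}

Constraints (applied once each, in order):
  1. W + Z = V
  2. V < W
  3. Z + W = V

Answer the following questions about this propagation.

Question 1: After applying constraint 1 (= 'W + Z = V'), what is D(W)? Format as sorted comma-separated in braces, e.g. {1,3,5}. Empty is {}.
Constraint 1 (W + Z = V) on D(W)={2,3,5,6,7} D(Z)={1,3,4,5,6,7} D(V)={1,2,3,4,6,7}: W {2,3,5,6,7}->{2,3,5,6}; Z {1,3,4,5,6,7}->{1,3,4,5}; V {1,2,3,4,6,7}->{3,4,6,7}
So after constraint 1: D(W) = {2,3,5,6}

Answer: {2,3,5,6}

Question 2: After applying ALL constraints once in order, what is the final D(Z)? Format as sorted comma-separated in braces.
Answer: {}

Derivation:
Constraint 1 (W + Z = V) on D(W)={2,3,5,6,7} D(Z)={1,3,4,5,6,7} D(V)={1,2,3,4,6,7}: W {2,3,5,6,7}->{2,3,5,6}; Z {1,3,4,5,6,7}->{1,3,4,5}; V {1,2,3,4,6,7}->{3,4,6,7}
Constraint 2 (V < W) on D(V)={3,4,6,7} D(W)={2,3,5,6}: V {3,4,6,7}->{3,4}; W {2,3,5,6}->{5,6}
Constraint 3 (Z + W = V) on D(Z)={1,3,4,5} D(W)={5,6} D(V)={3,4}: Z {1,3,4,5}->{}; W {5,6}->{}; V {3,4}->{}
So after all 3 constraints: D(Z) = {}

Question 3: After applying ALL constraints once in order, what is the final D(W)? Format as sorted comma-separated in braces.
Answer: {}

Derivation:
Constraint 1 (W + Z = V) on D(W)={2,3,5,6,7} D(Z)={1,3,4,5,6,7} D(V)={1,2,3,4,6,7}: W {2,3,5,6,7}->{2,3,5,6}; Z {1,3,4,5,6,7}->{1,3,4,5}; V {1,2,3,4,6,7}->{3,4,6,7}
Constraint 2 (V < W) on D(V)={3,4,6,7} D(W)={2,3,5,6}: V {3,4,6,7}->{3,4}; W {2,3,5,6}->{5,6}
Constraint 3 (Z + W = V) on D(Z)={1,3,4,5} D(W)={5,6} D(V)={3,4}: Z {1,3,4,5}->{}; W {5,6}->{}; V {3,4}->{}
So after all 3 constraints: D(W) = {}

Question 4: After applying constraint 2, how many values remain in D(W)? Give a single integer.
Answer: 2

Derivation:
Constraint 1 (W + Z = V) on D(W)={2,3,5,6,7} D(Z)={1,3,4,5,6,7} D(V)={1,2,3,4,6,7}: W {2,3,5,6,7}->{2,3,5,6}; Z {1,3,4,5,6,7}->{1,3,4,5}; V {1,2,3,4,6,7}->{3,4,6,7}
Constraint 2 (V < W) on D(V)={3,4,6,7} D(W)={2,3,5,6}: V {3,4,6,7}->{3,4}; W {2,3,5,6}->{5,6}
So after constraint 2: D(W)={5,6}, size = 2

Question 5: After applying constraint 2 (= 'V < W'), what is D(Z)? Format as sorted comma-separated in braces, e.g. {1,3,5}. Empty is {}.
Constraint 1 (W + Z = V) on D(W)={2,3,5,6,7} D(Z)={1,3,4,5,6,7} D(V)={1,2,3,4,6,7}: W {2,3,5,6,7}->{2,3,5,6}; Z {1,3,4,5,6,7}->{1,3,4,5}; V {1,2,3,4,6,7}->{3,4,6,7}
Constraint 2 (V < W) on D(V)={3,4,6,7} D(W)={2,3,5,6}: V {3,4,6,7}->{3,4}; W {2,3,5,6}->{5,6}
So after constraint 2: D(Z) = {1,3,4,5}

Answer: {1,3,4,5}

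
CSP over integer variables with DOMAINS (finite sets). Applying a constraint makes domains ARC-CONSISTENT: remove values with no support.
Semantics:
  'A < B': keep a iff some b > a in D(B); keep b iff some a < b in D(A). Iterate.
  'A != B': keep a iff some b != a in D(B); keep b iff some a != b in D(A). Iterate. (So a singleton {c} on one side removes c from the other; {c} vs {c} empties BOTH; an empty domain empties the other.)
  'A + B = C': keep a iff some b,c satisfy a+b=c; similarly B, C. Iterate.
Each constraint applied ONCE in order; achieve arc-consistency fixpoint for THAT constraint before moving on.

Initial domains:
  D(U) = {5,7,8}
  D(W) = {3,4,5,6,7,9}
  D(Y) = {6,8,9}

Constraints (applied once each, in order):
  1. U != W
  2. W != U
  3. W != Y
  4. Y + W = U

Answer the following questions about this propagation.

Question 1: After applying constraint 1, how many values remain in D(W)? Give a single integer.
Answer: 6

Derivation:
Constraint 1 (U != W) on D(U)={5,7,8} D(W)={3,4,5,6,7,9}: no change
So after constraint 1: D(W)={3,4,5,6,7,9}, size = 6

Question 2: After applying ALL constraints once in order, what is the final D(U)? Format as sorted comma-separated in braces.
Constraint 1 (U != W) on D(U)={5,7,8} D(W)={3,4,5,6,7,9}: no change
Constraint 2 (W != U) on D(W)={3,4,5,6,7,9} D(U)={5,7,8}: no change
Constraint 3 (W != Y) on D(W)={3,4,5,6,7,9} D(Y)={6,8,9}: no change
Constraint 4 (Y + W = U) on D(Y)={6,8,9} D(W)={3,4,5,6,7,9} D(U)={5,7,8}: Y {6,8,9}->{}; W {3,4,5,6,7,9}->{}; U {5,7,8}->{}
So after all 4 constraints: D(U) = {}

Answer: {}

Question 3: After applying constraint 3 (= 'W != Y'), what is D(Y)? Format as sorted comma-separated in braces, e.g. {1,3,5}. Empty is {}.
Constraint 1 (U != W) on D(U)={5,7,8} D(W)={3,4,5,6,7,9}: no change
Constraint 2 (W != U) on D(W)={3,4,5,6,7,9} D(U)={5,7,8}: no change
Constraint 3 (W != Y) on D(W)={3,4,5,6,7,9} D(Y)={6,8,9}: no change
So after constraint 3: D(Y) = {6,8,9}

Answer: {6,8,9}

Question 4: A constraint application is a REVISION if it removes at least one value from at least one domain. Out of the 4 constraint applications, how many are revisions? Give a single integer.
Answer: 1

Derivation:
Constraint 1 (U != W) on D(U)={5,7,8} D(W)={3,4,5,6,7,9}: no change => not a revision
Constraint 2 (W != U) on D(W)={3,4,5,6,7,9} D(U)={5,7,8}: no change => not a revision
Constraint 3 (W != Y) on D(W)={3,4,5,6,7,9} D(Y)={6,8,9}: no change => not a revision
Constraint 4 (Y + W = U) on D(Y)={6,8,9} D(W)={3,4,5,6,7,9} D(U)={5,7,8}: Y {6,8,9}->{}; W {3,4,5,6,7,9}->{}; U {5,7,8}->{} => REVISION
Total revisions = 1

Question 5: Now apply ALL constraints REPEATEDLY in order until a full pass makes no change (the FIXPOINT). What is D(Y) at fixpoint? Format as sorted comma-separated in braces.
Answer: {}

Derivation:
pass 0 (initial): D(Y)={6,8,9}
pass 1: U {5,7,8}->{}; W {3,4,5,6,7,9}->{}; Y {6,8,9}->{}
pass 2: no change
Fixpoint after 2 passes: D(Y) = {}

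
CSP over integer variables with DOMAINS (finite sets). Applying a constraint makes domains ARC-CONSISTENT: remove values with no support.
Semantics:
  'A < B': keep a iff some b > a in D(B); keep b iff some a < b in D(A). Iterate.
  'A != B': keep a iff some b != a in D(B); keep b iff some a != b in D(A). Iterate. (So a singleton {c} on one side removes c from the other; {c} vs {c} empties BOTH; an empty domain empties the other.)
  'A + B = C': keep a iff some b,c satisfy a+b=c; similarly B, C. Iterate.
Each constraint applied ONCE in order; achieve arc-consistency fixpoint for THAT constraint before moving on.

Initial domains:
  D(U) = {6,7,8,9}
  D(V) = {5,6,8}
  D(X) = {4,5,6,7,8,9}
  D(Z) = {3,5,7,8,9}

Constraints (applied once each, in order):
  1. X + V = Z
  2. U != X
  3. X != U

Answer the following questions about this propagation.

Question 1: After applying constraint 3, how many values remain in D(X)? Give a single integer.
Answer: 1

Derivation:
Constraint 1 (X + V = Z) on D(X)={4,5,6,7,8,9} D(V)={5,6,8} D(Z)={3,5,7,8,9}: X {4,5,6,7,8,9}->{4}; V {5,6,8}->{5}; Z {3,5,7,8,9}->{9}
Constraint 2 (U != X) on D(U)={6,7,8,9} D(X)={4}: no change
Constraint 3 (X != U) on D(X)={4} D(U)={6,7,8,9}: no change
So after constraint 3: D(X)={4}, size = 1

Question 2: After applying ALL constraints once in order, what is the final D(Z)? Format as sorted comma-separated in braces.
Constraint 1 (X + V = Z) on D(X)={4,5,6,7,8,9} D(V)={5,6,8} D(Z)={3,5,7,8,9}: X {4,5,6,7,8,9}->{4}; V {5,6,8}->{5}; Z {3,5,7,8,9}->{9}
Constraint 2 (U != X) on D(U)={6,7,8,9} D(X)={4}: no change
Constraint 3 (X != U) on D(X)={4} D(U)={6,7,8,9}: no change
So after all 3 constraints: D(Z) = {9}

Answer: {9}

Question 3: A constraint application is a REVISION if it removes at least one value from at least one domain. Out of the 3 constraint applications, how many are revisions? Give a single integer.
Constraint 1 (X + V = Z) on D(X)={4,5,6,7,8,9} D(V)={5,6,8} D(Z)={3,5,7,8,9}: X {4,5,6,7,8,9}->{4}; V {5,6,8}->{5}; Z {3,5,7,8,9}->{9} => REVISION
Constraint 2 (U != X) on D(U)={6,7,8,9} D(X)={4}: no change => not a revision
Constraint 3 (X != U) on D(X)={4} D(U)={6,7,8,9}: no change => not a revision
Total revisions = 1

Answer: 1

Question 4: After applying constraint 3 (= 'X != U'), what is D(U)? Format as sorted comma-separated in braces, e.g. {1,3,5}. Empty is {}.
Constraint 1 (X + V = Z) on D(X)={4,5,6,7,8,9} D(V)={5,6,8} D(Z)={3,5,7,8,9}: X {4,5,6,7,8,9}->{4}; V {5,6,8}->{5}; Z {3,5,7,8,9}->{9}
Constraint 2 (U != X) on D(U)={6,7,8,9} D(X)={4}: no change
Constraint 3 (X != U) on D(X)={4} D(U)={6,7,8,9}: no change
So after constraint 3: D(U) = {6,7,8,9}

Answer: {6,7,8,9}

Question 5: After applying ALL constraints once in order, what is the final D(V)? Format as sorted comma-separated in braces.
Answer: {5}

Derivation:
Constraint 1 (X + V = Z) on D(X)={4,5,6,7,8,9} D(V)={5,6,8} D(Z)={3,5,7,8,9}: X {4,5,6,7,8,9}->{4}; V {5,6,8}->{5}; Z {3,5,7,8,9}->{9}
Constraint 2 (U != X) on D(U)={6,7,8,9} D(X)={4}: no change
Constraint 3 (X != U) on D(X)={4} D(U)={6,7,8,9}: no change
So after all 3 constraints: D(V) = {5}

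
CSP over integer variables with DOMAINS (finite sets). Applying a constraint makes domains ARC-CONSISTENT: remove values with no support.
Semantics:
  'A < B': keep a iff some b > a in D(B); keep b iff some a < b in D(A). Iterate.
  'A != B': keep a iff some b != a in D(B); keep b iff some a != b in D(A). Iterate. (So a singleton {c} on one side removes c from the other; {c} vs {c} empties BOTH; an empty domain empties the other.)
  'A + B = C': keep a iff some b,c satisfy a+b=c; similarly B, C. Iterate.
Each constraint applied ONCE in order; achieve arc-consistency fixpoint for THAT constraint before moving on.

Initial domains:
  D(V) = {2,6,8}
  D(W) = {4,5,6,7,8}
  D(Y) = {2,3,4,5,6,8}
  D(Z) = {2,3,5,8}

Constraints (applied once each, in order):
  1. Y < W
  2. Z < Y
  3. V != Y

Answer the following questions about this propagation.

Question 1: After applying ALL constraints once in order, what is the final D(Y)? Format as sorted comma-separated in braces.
Answer: {3,4,5,6}

Derivation:
Constraint 1 (Y < W) on D(Y)={2,3,4,5,6,8} D(W)={4,5,6,7,8}: Y {2,3,4,5,6,8}->{2,3,4,5,6}
Constraint 2 (Z < Y) on D(Z)={2,3,5,8} D(Y)={2,3,4,5,6}: Z {2,3,5,8}->{2,3,5}; Y {2,3,4,5,6}->{3,4,5,6}
Constraint 3 (V != Y) on D(V)={2,6,8} D(Y)={3,4,5,6}: no change
So after all 3 constraints: D(Y) = {3,4,5,6}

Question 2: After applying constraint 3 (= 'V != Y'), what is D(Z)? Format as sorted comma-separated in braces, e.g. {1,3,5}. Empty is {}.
Answer: {2,3,5}

Derivation:
Constraint 1 (Y < W) on D(Y)={2,3,4,5,6,8} D(W)={4,5,6,7,8}: Y {2,3,4,5,6,8}->{2,3,4,5,6}
Constraint 2 (Z < Y) on D(Z)={2,3,5,8} D(Y)={2,3,4,5,6}: Z {2,3,5,8}->{2,3,5}; Y {2,3,4,5,6}->{3,4,5,6}
Constraint 3 (V != Y) on D(V)={2,6,8} D(Y)={3,4,5,6}: no change
So after constraint 3: D(Z) = {2,3,5}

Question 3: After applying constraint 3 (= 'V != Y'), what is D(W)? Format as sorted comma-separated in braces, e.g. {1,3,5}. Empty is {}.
Answer: {4,5,6,7,8}

Derivation:
Constraint 1 (Y < W) on D(Y)={2,3,4,5,6,8} D(W)={4,5,6,7,8}: Y {2,3,4,5,6,8}->{2,3,4,5,6}
Constraint 2 (Z < Y) on D(Z)={2,3,5,8} D(Y)={2,3,4,5,6}: Z {2,3,5,8}->{2,3,5}; Y {2,3,4,5,6}->{3,4,5,6}
Constraint 3 (V != Y) on D(V)={2,6,8} D(Y)={3,4,5,6}: no change
So after constraint 3: D(W) = {4,5,6,7,8}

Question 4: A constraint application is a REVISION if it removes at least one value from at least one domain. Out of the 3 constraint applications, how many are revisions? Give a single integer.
Answer: 2

Derivation:
Constraint 1 (Y < W) on D(Y)={2,3,4,5,6,8} D(W)={4,5,6,7,8}: Y {2,3,4,5,6,8}->{2,3,4,5,6} => REVISION
Constraint 2 (Z < Y) on D(Z)={2,3,5,8} D(Y)={2,3,4,5,6}: Z {2,3,5,8}->{2,3,5}; Y {2,3,4,5,6}->{3,4,5,6} => REVISION
Constraint 3 (V != Y) on D(V)={2,6,8} D(Y)={3,4,5,6}: no change => not a revision
Total revisions = 2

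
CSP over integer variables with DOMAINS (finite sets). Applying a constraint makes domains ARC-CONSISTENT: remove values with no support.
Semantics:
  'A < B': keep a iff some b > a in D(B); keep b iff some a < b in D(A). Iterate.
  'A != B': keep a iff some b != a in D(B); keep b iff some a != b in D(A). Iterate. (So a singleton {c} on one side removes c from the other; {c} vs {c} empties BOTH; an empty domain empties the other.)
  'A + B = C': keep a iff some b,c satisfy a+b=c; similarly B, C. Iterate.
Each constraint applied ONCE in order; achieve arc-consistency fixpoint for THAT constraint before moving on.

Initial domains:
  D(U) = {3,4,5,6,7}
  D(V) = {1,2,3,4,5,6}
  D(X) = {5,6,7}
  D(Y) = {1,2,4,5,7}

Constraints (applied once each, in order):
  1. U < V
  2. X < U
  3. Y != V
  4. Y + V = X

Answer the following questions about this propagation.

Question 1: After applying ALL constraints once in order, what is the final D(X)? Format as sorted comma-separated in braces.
Constraint 1 (U < V) on D(U)={3,4,5,6,7} D(V)={1,2,3,4,5,6}: U {3,4,5,6,7}->{3,4,5}; V {1,2,3,4,5,6}->{4,5,6}
Constraint 2 (X < U) on D(X)={5,6,7} D(U)={3,4,5}: X {5,6,7}->{}; U {3,4,5}->{}
Constraint 3 (Y != V) on D(Y)={1,2,4,5,7} D(V)={4,5,6}: no change
Constraint 4 (Y + V = X) on D(Y)={1,2,4,5,7} D(V)={4,5,6} D(X)={}: Y {1,2,4,5,7}->{}; V {4,5,6}->{}
So after all 4 constraints: D(X) = {}

Answer: {}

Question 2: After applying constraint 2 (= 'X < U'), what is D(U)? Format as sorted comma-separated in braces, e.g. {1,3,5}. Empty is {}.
Answer: {}

Derivation:
Constraint 1 (U < V) on D(U)={3,4,5,6,7} D(V)={1,2,3,4,5,6}: U {3,4,5,6,7}->{3,4,5}; V {1,2,3,4,5,6}->{4,5,6}
Constraint 2 (X < U) on D(X)={5,6,7} D(U)={3,4,5}: X {5,6,7}->{}; U {3,4,5}->{}
So after constraint 2: D(U) = {}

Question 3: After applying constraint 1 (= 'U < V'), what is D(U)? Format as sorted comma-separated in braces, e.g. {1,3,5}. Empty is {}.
Constraint 1 (U < V) on D(U)={3,4,5,6,7} D(V)={1,2,3,4,5,6}: U {3,4,5,6,7}->{3,4,5}; V {1,2,3,4,5,6}->{4,5,6}
So after constraint 1: D(U) = {3,4,5}

Answer: {3,4,5}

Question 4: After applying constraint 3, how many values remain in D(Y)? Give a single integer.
Constraint 1 (U < V) on D(U)={3,4,5,6,7} D(V)={1,2,3,4,5,6}: U {3,4,5,6,7}->{3,4,5}; V {1,2,3,4,5,6}->{4,5,6}
Constraint 2 (X < U) on D(X)={5,6,7} D(U)={3,4,5}: X {5,6,7}->{}; U {3,4,5}->{}
Constraint 3 (Y != V) on D(Y)={1,2,4,5,7} D(V)={4,5,6}: no change
So after constraint 3: D(Y)={1,2,4,5,7}, size = 5

Answer: 5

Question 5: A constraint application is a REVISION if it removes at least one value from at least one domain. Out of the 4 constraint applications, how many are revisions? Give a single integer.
Constraint 1 (U < V) on D(U)={3,4,5,6,7} D(V)={1,2,3,4,5,6}: U {3,4,5,6,7}->{3,4,5}; V {1,2,3,4,5,6}->{4,5,6} => REVISION
Constraint 2 (X < U) on D(X)={5,6,7} D(U)={3,4,5}: X {5,6,7}->{}; U {3,4,5}->{} => REVISION
Constraint 3 (Y != V) on D(Y)={1,2,4,5,7} D(V)={4,5,6}: no change => not a revision
Constraint 4 (Y + V = X) on D(Y)={1,2,4,5,7} D(V)={4,5,6} D(X)={}: Y {1,2,4,5,7}->{}; V {4,5,6}->{} => REVISION
Total revisions = 3

Answer: 3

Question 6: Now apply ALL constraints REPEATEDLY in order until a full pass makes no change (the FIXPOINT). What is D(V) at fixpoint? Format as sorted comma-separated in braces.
Answer: {}

Derivation:
pass 0 (initial): D(V)={1,2,3,4,5,6}
pass 1: U {3,4,5,6,7}->{}; V {1,2,3,4,5,6}->{}; X {5,6,7}->{}; Y {1,2,4,5,7}->{}
pass 2: no change
Fixpoint after 2 passes: D(V) = {}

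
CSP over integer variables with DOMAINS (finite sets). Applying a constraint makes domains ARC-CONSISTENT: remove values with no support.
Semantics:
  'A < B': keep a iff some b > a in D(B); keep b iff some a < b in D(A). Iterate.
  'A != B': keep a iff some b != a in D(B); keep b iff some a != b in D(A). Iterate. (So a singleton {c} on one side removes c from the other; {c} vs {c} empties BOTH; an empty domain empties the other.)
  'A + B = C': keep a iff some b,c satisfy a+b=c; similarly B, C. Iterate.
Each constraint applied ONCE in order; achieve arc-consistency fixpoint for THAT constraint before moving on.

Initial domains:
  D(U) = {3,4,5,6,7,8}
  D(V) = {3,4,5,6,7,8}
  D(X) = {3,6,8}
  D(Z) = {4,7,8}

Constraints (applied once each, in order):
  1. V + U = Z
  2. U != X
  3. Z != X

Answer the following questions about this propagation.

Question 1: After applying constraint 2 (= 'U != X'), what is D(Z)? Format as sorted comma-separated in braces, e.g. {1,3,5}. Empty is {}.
Answer: {7,8}

Derivation:
Constraint 1 (V + U = Z) on D(V)={3,4,5,6,7,8} D(U)={3,4,5,6,7,8} D(Z)={4,7,8}: V {3,4,5,6,7,8}->{3,4,5}; U {3,4,5,6,7,8}->{3,4,5}; Z {4,7,8}->{7,8}
Constraint 2 (U != X) on D(U)={3,4,5} D(X)={3,6,8}: no change
So after constraint 2: D(Z) = {7,8}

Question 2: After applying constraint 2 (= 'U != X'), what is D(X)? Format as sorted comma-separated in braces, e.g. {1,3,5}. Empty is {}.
Answer: {3,6,8}

Derivation:
Constraint 1 (V + U = Z) on D(V)={3,4,5,6,7,8} D(U)={3,4,5,6,7,8} D(Z)={4,7,8}: V {3,4,5,6,7,8}->{3,4,5}; U {3,4,5,6,7,8}->{3,4,5}; Z {4,7,8}->{7,8}
Constraint 2 (U != X) on D(U)={3,4,5} D(X)={3,6,8}: no change
So after constraint 2: D(X) = {3,6,8}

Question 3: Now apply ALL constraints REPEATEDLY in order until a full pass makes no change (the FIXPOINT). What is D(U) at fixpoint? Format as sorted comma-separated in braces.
pass 0 (initial): D(U)={3,4,5,6,7,8}
pass 1: U {3,4,5,6,7,8}->{3,4,5}; V {3,4,5,6,7,8}->{3,4,5}; Z {4,7,8}->{7,8}
pass 2: no change
Fixpoint after 2 passes: D(U) = {3,4,5}

Answer: {3,4,5}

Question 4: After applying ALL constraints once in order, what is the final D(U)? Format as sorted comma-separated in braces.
Answer: {3,4,5}

Derivation:
Constraint 1 (V + U = Z) on D(V)={3,4,5,6,7,8} D(U)={3,4,5,6,7,8} D(Z)={4,7,8}: V {3,4,5,6,7,8}->{3,4,5}; U {3,4,5,6,7,8}->{3,4,5}; Z {4,7,8}->{7,8}
Constraint 2 (U != X) on D(U)={3,4,5} D(X)={3,6,8}: no change
Constraint 3 (Z != X) on D(Z)={7,8} D(X)={3,6,8}: no change
So after all 3 constraints: D(U) = {3,4,5}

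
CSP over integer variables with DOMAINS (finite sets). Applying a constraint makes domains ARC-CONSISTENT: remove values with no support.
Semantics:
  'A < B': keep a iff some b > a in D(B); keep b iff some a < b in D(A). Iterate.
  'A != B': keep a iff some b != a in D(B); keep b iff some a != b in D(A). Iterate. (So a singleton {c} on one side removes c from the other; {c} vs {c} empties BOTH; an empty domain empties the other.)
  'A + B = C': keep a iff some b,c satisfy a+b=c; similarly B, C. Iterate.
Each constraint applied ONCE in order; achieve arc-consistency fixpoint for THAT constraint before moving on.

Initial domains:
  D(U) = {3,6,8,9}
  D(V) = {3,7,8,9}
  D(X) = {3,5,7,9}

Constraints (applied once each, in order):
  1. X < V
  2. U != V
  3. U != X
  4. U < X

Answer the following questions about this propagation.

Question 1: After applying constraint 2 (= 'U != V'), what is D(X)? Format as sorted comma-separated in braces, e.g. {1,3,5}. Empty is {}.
Constraint 1 (X < V) on D(X)={3,5,7,9} D(V)={3,7,8,9}: X {3,5,7,9}->{3,5,7}; V {3,7,8,9}->{7,8,9}
Constraint 2 (U != V) on D(U)={3,6,8,9} D(V)={7,8,9}: no change
So after constraint 2: D(X) = {3,5,7}

Answer: {3,5,7}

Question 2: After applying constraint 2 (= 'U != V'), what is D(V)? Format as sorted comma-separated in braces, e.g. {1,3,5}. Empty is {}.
Answer: {7,8,9}

Derivation:
Constraint 1 (X < V) on D(X)={3,5,7,9} D(V)={3,7,8,9}: X {3,5,7,9}->{3,5,7}; V {3,7,8,9}->{7,8,9}
Constraint 2 (U != V) on D(U)={3,6,8,9} D(V)={7,8,9}: no change
So after constraint 2: D(V) = {7,8,9}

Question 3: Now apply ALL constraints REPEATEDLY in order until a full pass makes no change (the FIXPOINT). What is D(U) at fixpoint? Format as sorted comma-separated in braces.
pass 0 (initial): D(U)={3,6,8,9}
pass 1: U {3,6,8,9}->{3,6}; V {3,7,8,9}->{7,8,9}; X {3,5,7,9}->{5,7}
pass 2: no change
Fixpoint after 2 passes: D(U) = {3,6}

Answer: {3,6}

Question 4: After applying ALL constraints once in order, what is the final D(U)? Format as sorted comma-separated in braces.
Answer: {3,6}

Derivation:
Constraint 1 (X < V) on D(X)={3,5,7,9} D(V)={3,7,8,9}: X {3,5,7,9}->{3,5,7}; V {3,7,8,9}->{7,8,9}
Constraint 2 (U != V) on D(U)={3,6,8,9} D(V)={7,8,9}: no change
Constraint 3 (U != X) on D(U)={3,6,8,9} D(X)={3,5,7}: no change
Constraint 4 (U < X) on D(U)={3,6,8,9} D(X)={3,5,7}: U {3,6,8,9}->{3,6}; X {3,5,7}->{5,7}
So after all 4 constraints: D(U) = {3,6}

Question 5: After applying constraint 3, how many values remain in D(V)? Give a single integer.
Answer: 3

Derivation:
Constraint 1 (X < V) on D(X)={3,5,7,9} D(V)={3,7,8,9}: X {3,5,7,9}->{3,5,7}; V {3,7,8,9}->{7,8,9}
Constraint 2 (U != V) on D(U)={3,6,8,9} D(V)={7,8,9}: no change
Constraint 3 (U != X) on D(U)={3,6,8,9} D(X)={3,5,7}: no change
So after constraint 3: D(V)={7,8,9}, size = 3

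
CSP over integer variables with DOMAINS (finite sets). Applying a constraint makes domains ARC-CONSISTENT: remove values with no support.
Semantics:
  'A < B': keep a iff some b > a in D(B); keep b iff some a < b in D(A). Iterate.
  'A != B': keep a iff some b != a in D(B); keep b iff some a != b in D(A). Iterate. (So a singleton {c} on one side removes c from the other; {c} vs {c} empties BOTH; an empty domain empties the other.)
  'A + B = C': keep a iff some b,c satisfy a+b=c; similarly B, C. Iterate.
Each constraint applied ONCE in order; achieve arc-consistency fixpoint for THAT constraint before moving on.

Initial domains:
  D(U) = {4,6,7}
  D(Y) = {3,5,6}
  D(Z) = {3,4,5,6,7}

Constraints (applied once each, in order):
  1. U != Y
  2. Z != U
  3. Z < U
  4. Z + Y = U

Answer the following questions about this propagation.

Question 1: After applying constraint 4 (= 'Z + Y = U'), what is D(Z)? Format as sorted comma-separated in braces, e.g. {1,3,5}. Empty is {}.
Answer: {3,4}

Derivation:
Constraint 1 (U != Y) on D(U)={4,6,7} D(Y)={3,5,6}: no change
Constraint 2 (Z != U) on D(Z)={3,4,5,6,7} D(U)={4,6,7}: no change
Constraint 3 (Z < U) on D(Z)={3,4,5,6,7} D(U)={4,6,7}: Z {3,4,5,6,7}->{3,4,5,6}
Constraint 4 (Z + Y = U) on D(Z)={3,4,5,6} D(Y)={3,5,6} D(U)={4,6,7}: Z {3,4,5,6}->{3,4}; Y {3,5,6}->{3}; U {4,6,7}->{6,7}
So after constraint 4: D(Z) = {3,4}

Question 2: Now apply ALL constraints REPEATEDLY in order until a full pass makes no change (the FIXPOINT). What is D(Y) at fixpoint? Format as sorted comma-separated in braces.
pass 0 (initial): D(Y)={3,5,6}
pass 1: U {4,6,7}->{6,7}; Y {3,5,6}->{3}; Z {3,4,5,6,7}->{3,4}
pass 2: no change
Fixpoint after 2 passes: D(Y) = {3}

Answer: {3}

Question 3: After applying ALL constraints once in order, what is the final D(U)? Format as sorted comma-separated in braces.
Answer: {6,7}

Derivation:
Constraint 1 (U != Y) on D(U)={4,6,7} D(Y)={3,5,6}: no change
Constraint 2 (Z != U) on D(Z)={3,4,5,6,7} D(U)={4,6,7}: no change
Constraint 3 (Z < U) on D(Z)={3,4,5,6,7} D(U)={4,6,7}: Z {3,4,5,6,7}->{3,4,5,6}
Constraint 4 (Z + Y = U) on D(Z)={3,4,5,6} D(Y)={3,5,6} D(U)={4,6,7}: Z {3,4,5,6}->{3,4}; Y {3,5,6}->{3}; U {4,6,7}->{6,7}
So after all 4 constraints: D(U) = {6,7}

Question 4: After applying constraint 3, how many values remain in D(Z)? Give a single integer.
Answer: 4

Derivation:
Constraint 1 (U != Y) on D(U)={4,6,7} D(Y)={3,5,6}: no change
Constraint 2 (Z != U) on D(Z)={3,4,5,6,7} D(U)={4,6,7}: no change
Constraint 3 (Z < U) on D(Z)={3,4,5,6,7} D(U)={4,6,7}: Z {3,4,5,6,7}->{3,4,5,6}
So after constraint 3: D(Z)={3,4,5,6}, size = 4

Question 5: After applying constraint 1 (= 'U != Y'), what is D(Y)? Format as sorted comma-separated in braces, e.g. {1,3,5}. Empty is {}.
Answer: {3,5,6}

Derivation:
Constraint 1 (U != Y) on D(U)={4,6,7} D(Y)={3,5,6}: no change
So after constraint 1: D(Y) = {3,5,6}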